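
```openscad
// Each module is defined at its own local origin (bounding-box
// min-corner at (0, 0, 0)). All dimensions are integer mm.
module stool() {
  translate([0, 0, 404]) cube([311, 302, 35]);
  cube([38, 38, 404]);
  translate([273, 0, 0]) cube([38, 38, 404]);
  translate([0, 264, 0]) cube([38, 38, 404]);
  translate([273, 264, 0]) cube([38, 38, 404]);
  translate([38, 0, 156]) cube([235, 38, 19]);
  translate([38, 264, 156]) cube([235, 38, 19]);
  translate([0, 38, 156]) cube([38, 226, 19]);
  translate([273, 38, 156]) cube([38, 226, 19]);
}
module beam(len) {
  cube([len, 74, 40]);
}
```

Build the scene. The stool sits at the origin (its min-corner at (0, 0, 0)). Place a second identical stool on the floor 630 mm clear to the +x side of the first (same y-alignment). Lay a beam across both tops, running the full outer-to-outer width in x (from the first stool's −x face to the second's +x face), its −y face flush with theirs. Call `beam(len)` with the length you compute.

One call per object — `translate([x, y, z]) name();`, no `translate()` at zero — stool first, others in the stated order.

stool();
translate([941, 0, 0]) stool();
translate([0, 0, 439]) beam(1252);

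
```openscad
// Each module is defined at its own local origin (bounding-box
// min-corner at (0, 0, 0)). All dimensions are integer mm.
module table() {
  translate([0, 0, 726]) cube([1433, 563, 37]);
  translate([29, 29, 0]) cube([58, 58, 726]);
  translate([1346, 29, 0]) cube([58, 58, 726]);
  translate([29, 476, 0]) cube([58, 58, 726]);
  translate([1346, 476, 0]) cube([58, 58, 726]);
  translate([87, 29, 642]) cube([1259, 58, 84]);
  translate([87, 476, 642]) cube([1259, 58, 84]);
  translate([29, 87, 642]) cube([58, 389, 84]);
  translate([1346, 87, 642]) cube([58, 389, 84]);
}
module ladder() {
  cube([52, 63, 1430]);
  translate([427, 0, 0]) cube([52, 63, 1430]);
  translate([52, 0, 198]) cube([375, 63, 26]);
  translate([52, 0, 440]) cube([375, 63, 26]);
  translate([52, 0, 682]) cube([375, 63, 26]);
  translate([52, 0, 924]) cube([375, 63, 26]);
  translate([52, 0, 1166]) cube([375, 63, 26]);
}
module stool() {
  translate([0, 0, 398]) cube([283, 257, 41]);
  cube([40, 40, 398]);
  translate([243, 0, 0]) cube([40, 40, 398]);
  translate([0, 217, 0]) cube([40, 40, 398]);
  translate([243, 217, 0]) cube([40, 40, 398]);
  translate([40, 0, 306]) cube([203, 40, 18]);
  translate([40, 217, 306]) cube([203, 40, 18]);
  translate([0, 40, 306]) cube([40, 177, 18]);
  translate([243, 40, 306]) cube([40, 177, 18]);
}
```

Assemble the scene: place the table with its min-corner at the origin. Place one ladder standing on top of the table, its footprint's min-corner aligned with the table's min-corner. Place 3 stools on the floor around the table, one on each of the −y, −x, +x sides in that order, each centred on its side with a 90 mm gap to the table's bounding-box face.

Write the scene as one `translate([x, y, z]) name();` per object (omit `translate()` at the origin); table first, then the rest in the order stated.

table();
translate([0, 0, 763]) ladder();
translate([575, -347, 0]) stool();
translate([-373, 153, 0]) stool();
translate([1523, 153, 0]) stool();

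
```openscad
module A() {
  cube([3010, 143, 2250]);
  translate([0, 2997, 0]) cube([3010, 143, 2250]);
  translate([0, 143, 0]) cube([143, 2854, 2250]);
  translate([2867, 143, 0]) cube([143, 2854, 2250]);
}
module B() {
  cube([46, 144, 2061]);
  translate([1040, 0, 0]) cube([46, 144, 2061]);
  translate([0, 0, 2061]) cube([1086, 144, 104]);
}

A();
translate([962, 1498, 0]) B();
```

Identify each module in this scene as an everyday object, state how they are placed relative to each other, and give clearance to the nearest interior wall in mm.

Clearances: x = 819, y = 1355; minimum 819 mm.

A is a house frame. B is a door frame. The door frame sits inside the house frame, centred. The clearance to the nearest interior wall is 819 mm.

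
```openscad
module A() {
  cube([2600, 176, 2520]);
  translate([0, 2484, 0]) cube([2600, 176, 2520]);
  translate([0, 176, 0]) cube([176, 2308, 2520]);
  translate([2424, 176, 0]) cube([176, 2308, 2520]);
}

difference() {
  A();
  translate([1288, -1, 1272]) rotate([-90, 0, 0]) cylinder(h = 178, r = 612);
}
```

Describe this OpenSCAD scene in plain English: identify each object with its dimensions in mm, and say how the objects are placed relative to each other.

A is the wall frame of a small rectangular building: four walls, each 2520 mm tall and 176 mm thick, enclosing a footprint 2600 mm (x) by 2660 mm (y) outside-to-outside, with no floor or roof. The front and back walls (the −y and +y sides) span the full width; the two side walls fit between them.

The house frame has a circular hole of radius 612 mm through its front wall, centred at (x = 1288, z = 1272).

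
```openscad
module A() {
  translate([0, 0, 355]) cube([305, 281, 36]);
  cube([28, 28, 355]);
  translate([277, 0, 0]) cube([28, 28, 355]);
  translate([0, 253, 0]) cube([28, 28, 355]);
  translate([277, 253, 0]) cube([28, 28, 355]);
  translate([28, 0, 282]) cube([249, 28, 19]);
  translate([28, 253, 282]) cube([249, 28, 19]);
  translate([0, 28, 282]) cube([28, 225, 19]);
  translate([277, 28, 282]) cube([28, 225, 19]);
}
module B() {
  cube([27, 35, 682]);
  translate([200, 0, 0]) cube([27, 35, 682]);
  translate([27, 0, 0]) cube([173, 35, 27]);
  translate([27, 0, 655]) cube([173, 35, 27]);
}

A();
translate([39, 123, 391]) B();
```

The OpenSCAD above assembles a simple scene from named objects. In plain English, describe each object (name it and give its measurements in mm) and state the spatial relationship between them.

A is a four-legged stool. The seat is a 305×281×36 mm slab whose top surface is at z = 391 mm; four square legs, each 28×28 mm in cross-section, run from the floor (z = 0) to the underside of the seat, each flush with a corner of the seat. Four stretchers, 28 mm wide and 19 mm tall, connect adjacent legs with their undersides at z = 282 mm, each running between the inner faces of the legs it joins and aligned with the legs' outer faces on the other axis.

B is a picture frame with a 173×628 mm rectangular opening (x by z) and a uniform 27 mm border on every side. Frame depth is 35 mm along y. It is built from two vertical stiles running the full outside height and two horizontal rails spanning the gap between the stiles.

The picture frame is on top of the stool, centred.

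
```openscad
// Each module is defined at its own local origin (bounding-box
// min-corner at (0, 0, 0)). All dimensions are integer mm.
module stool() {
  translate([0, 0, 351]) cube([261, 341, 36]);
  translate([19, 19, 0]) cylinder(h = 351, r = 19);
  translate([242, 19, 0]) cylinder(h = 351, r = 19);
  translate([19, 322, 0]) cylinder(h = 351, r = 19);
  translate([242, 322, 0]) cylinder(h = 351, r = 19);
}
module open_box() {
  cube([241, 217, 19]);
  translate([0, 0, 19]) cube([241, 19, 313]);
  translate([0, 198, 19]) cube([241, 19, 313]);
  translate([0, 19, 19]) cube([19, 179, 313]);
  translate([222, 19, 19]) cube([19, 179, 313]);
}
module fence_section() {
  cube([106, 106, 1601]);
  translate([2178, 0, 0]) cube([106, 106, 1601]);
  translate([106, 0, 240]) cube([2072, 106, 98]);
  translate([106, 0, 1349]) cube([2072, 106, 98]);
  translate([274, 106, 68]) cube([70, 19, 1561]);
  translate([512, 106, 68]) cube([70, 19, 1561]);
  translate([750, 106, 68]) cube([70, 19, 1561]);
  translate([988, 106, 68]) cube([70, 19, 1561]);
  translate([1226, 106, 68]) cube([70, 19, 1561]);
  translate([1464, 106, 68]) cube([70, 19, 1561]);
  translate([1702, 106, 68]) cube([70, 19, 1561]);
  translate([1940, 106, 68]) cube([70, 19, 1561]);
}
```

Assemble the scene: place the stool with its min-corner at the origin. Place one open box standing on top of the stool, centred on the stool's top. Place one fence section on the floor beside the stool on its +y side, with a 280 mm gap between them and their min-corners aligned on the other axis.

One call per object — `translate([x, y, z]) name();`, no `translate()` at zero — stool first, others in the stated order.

stool();
translate([10, 62, 387]) open_box();
translate([0, 621, 0]) fence_section();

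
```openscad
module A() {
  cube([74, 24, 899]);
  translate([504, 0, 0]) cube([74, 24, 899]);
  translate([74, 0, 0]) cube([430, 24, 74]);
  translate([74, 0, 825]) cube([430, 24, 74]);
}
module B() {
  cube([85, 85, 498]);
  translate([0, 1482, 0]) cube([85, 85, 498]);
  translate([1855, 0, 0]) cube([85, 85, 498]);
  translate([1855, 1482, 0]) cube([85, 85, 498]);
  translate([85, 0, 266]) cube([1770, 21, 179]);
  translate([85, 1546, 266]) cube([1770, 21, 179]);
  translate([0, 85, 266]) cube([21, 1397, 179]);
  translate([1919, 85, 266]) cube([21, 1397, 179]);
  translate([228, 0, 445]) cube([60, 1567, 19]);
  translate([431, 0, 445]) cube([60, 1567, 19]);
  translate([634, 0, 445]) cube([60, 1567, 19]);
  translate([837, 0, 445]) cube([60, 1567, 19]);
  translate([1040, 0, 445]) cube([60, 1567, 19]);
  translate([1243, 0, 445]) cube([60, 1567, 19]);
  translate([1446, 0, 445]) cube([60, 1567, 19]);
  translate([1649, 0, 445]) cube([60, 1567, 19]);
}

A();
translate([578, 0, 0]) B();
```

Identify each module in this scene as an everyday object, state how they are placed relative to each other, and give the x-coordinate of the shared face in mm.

A is a picture frame. B is a bed frame. The bed frame is against the picture frame's +x side, with their −y faces flush. The x-coordinate of the shared face is 578 mm.

The picture frame's +x face and the bed frame's −x face are both at x = 578 mm.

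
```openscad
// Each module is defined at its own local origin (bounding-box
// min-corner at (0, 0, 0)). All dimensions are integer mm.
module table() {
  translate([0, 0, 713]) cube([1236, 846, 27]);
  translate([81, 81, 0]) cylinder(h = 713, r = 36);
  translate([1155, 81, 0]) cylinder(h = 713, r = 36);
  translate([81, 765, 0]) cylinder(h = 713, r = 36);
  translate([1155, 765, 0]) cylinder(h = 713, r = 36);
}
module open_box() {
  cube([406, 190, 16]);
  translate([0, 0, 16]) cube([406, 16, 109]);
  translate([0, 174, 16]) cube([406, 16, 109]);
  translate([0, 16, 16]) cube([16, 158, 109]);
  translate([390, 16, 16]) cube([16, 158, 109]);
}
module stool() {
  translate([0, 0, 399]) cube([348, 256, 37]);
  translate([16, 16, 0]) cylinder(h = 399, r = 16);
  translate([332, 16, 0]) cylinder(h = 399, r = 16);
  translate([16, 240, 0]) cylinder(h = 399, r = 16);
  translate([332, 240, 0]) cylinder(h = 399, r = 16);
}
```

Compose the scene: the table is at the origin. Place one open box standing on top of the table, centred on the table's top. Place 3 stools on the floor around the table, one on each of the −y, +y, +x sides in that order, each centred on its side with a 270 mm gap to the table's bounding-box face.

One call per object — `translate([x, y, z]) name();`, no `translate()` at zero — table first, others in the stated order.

table();
translate([415, 328, 740]) open_box();
translate([444, -526, 0]) stool();
translate([444, 1116, 0]) stool();
translate([1506, 295, 0]) stool();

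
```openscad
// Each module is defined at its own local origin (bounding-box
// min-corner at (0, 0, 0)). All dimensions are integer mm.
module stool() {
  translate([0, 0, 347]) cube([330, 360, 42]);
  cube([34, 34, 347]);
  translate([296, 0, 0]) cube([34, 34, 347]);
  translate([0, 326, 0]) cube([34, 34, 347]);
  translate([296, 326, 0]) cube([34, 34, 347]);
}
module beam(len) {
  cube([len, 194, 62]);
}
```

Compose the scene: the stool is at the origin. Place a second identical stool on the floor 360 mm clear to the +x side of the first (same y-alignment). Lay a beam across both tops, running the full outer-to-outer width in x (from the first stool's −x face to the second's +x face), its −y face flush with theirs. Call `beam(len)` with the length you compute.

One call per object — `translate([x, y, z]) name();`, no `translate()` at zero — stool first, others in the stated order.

stool();
translate([690, 0, 0]) stool();
translate([0, 0, 389]) beam(1020);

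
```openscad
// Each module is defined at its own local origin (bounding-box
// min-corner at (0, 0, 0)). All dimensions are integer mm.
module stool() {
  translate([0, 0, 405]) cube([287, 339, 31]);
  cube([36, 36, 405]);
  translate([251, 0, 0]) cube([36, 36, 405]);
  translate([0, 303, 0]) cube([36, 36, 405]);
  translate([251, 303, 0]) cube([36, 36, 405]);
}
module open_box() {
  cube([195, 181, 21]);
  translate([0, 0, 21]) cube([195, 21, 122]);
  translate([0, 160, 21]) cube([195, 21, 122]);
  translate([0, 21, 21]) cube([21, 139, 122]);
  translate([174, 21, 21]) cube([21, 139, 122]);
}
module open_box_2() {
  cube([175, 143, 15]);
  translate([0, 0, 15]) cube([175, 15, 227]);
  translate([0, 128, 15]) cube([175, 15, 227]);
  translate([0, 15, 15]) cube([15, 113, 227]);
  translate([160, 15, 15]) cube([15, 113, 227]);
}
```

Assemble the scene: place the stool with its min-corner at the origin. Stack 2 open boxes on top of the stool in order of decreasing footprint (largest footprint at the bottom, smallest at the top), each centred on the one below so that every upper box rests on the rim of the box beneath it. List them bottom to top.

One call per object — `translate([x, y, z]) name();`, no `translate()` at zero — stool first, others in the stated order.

stool();
translate([46, 79, 436]) open_box();
translate([56, 98, 579]) open_box_2();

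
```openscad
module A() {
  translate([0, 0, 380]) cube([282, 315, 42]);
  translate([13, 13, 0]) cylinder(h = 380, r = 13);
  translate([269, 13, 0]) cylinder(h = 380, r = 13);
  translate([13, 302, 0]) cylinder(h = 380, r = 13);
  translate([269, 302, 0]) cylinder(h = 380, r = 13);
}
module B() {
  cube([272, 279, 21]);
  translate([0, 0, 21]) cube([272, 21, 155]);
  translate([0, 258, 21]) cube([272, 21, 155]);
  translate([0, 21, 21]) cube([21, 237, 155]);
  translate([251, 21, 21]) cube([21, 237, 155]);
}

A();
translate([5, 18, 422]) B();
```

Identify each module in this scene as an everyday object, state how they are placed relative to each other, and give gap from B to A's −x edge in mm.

The open box's min-x is at 5; the stool's min-x is 0; gap = 5 mm.

A is a stool. B is an open box. The open box is on top of the stool, centred. The gap from the open box to the stool's −x edge is 5 mm.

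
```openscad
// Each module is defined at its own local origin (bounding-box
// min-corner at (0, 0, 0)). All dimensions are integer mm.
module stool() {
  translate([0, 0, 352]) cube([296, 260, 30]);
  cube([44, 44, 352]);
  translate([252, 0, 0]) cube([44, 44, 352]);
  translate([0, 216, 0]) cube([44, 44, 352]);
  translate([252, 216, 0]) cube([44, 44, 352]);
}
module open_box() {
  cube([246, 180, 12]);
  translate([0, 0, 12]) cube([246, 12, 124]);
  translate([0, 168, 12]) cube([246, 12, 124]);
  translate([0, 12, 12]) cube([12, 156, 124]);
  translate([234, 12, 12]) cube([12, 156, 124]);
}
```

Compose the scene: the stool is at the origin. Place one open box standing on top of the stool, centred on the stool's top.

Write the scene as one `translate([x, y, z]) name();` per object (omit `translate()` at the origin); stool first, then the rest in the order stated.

stool();
translate([25, 40, 382]) open_box();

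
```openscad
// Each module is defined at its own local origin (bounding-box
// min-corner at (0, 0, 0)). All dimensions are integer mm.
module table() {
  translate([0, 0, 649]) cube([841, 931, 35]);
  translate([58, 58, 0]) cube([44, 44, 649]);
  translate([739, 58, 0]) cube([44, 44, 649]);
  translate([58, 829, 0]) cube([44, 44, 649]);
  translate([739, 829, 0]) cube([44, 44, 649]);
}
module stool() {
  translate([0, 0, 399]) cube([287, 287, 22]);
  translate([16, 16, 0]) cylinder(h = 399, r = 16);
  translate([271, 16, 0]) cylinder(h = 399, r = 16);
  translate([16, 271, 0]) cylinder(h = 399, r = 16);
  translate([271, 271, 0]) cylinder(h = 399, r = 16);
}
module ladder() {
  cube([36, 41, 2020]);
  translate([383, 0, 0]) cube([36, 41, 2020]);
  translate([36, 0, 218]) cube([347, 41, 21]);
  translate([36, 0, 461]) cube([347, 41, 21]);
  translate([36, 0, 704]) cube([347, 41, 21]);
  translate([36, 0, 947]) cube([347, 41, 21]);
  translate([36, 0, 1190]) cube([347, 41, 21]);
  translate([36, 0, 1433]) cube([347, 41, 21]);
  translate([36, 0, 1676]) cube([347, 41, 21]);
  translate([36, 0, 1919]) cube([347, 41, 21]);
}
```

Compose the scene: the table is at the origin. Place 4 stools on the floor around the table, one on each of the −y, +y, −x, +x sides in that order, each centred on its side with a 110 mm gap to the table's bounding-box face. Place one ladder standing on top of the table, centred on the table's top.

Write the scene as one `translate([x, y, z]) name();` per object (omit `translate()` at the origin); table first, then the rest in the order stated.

table();
translate([277, -397, 0]) stool();
translate([277, 1041, 0]) stool();
translate([-397, 322, 0]) stool();
translate([951, 322, 0]) stool();
translate([211, 445, 684]) ladder();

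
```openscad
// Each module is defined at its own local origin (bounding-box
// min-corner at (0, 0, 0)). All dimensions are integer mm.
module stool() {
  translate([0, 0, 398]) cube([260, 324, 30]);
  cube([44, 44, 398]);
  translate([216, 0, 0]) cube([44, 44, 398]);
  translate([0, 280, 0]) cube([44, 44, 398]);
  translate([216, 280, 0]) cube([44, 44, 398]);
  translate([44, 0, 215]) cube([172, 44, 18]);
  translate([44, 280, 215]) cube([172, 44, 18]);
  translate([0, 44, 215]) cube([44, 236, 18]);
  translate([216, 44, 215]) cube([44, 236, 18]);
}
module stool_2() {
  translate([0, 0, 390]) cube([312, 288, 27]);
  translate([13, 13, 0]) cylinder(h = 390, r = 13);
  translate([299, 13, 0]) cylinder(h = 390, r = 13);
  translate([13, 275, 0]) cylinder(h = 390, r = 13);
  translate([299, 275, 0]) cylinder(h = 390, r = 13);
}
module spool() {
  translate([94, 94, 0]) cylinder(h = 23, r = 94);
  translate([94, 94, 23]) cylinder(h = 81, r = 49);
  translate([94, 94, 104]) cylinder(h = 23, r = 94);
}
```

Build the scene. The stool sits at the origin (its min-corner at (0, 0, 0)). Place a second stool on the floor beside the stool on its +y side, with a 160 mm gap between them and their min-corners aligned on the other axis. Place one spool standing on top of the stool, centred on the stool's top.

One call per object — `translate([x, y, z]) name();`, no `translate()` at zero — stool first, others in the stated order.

stool();
translate([0, 484, 0]) stool_2();
translate([36, 68, 428]) spool();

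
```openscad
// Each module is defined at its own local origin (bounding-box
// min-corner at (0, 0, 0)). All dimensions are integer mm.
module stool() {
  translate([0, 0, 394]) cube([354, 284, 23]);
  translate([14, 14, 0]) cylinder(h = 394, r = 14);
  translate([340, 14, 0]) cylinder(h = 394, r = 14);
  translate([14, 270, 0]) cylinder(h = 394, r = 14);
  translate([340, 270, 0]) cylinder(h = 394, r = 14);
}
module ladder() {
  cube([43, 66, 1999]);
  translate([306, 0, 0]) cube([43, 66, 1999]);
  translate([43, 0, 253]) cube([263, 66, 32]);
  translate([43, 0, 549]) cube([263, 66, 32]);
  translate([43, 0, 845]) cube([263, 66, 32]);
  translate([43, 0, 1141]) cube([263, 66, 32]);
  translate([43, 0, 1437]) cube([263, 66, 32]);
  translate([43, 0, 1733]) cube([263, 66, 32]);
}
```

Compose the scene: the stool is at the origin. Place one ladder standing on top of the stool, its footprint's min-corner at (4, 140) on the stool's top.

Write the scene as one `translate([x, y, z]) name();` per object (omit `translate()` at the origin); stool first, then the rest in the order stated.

stool();
translate([4, 140, 417]) ladder();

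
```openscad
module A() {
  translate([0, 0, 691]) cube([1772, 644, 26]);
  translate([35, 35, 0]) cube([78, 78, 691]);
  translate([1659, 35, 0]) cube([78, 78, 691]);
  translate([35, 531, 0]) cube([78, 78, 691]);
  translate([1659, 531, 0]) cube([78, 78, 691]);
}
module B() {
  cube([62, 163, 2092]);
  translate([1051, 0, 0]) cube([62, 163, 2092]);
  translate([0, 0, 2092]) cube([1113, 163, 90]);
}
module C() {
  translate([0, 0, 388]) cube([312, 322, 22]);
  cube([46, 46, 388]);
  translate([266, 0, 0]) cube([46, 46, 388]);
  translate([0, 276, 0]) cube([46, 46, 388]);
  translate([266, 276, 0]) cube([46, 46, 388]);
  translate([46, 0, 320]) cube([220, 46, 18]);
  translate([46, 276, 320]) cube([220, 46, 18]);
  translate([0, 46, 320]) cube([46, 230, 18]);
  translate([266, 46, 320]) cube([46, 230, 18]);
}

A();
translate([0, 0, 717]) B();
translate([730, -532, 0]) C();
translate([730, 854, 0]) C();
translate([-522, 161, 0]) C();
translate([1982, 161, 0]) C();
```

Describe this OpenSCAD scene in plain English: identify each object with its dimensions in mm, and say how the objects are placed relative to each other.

A is a rectangular dining table. The top is 1772×644×26 mm with its upper surface at z = 717 mm. It stands on four 78×78 mm square legs, each inset 35 mm from the nearest pair of top edges, running from the floor to the underside of the top.

B is a rectangular door frame: two vertical jambs of 62×163 mm section, 2092 mm tall, with a clear opening 989 mm wide between their inner faces. A header 90 mm tall and 163 mm deep lies on top of the jambs and spans the full outside width.

C is a simple wooden stool: a rectangular seat 312 mm (x) by 322 mm (y), 22 mm thick, top face at z = 410 mm, on four square legs, each 46×46 mm in cross-section. The legs rest on z = 0, each flush with a corner of the seat. Four stretchers, 46 mm wide and 18 mm tall, connect adjacent legs with their undersides at z = 320 mm, each running between the inner faces of the legs it joins and aligned with the legs' outer faces on the other axis.

The door frame is on top of the table. Four stools sit around the table at the −y, +y, −x, +x sides.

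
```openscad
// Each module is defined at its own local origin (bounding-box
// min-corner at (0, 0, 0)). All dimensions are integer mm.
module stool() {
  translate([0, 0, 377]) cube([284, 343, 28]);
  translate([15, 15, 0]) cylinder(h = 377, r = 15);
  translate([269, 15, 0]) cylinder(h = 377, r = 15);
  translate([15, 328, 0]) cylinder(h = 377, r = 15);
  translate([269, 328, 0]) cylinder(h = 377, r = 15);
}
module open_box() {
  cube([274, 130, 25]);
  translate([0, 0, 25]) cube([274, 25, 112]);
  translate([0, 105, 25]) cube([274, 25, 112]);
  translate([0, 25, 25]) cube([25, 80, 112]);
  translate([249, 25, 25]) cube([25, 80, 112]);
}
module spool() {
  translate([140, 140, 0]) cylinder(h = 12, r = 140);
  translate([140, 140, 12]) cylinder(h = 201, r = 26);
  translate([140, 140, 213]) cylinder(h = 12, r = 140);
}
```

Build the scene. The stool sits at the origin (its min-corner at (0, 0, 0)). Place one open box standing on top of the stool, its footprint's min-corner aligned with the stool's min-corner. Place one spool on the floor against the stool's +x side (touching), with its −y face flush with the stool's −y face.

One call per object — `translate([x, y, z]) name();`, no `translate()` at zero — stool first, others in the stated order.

stool();
translate([0, 0, 405]) open_box();
translate([284, 0, 0]) spool();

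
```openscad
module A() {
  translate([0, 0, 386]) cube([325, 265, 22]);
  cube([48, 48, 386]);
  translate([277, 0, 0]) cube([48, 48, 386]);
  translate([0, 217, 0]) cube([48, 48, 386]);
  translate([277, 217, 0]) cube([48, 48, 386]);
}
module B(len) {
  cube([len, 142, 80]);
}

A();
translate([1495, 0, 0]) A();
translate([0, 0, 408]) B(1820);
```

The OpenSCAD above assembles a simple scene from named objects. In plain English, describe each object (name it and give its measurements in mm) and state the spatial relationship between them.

A is a four-legged stool. The seat is 325×265 mm, 22 mm thick, top at z = 408 mm. It stands on four square legs, each 48×48 mm in cross-section, from z = 0 to the seat underside, each flush with a corner of the seat.

B is a rectangular beam 1820 mm long (x), 142 mm deep (y), 80 mm thick (z).

The beam spans the tops of two stools placed 1170 mm apart, resting at z = 408 mm.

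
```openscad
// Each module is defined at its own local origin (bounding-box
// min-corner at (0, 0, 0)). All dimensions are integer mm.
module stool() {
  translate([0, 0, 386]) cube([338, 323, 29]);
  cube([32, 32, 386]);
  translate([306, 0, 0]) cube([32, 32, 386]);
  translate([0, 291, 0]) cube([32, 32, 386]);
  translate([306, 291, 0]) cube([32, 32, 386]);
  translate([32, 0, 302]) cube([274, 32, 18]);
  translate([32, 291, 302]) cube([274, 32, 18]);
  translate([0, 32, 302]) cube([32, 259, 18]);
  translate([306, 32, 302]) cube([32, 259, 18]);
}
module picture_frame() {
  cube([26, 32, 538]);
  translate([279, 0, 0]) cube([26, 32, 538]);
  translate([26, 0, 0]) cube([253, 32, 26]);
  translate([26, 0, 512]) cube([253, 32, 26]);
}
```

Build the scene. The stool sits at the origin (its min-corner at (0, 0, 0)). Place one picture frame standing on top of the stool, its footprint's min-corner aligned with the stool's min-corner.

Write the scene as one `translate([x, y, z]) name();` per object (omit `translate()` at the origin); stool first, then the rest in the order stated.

stool();
translate([0, 0, 415]) picture_frame();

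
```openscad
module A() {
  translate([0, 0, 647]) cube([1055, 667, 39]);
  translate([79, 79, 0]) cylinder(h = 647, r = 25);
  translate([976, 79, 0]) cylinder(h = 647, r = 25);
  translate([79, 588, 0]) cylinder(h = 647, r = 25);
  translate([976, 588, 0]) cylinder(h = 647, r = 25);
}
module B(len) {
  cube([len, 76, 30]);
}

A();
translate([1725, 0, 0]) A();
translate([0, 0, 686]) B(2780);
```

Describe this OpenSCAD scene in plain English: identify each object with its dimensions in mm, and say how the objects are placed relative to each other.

A is a table: top 1055 mm (x) × 667 mm (y), 39 mm thick, upper face at z = 686 mm, on four round legs of 50 mm diameter, each leg's bounding box inset 54 mm from the nearest pair of top edges, running from z = 0 to the bottom of the top.

B is a rectangular beam 2780 mm long (x), 76 mm deep (y), 30 mm thick (z).

The beam spans the tops of two tables placed 670 mm apart, resting at z = 686 mm.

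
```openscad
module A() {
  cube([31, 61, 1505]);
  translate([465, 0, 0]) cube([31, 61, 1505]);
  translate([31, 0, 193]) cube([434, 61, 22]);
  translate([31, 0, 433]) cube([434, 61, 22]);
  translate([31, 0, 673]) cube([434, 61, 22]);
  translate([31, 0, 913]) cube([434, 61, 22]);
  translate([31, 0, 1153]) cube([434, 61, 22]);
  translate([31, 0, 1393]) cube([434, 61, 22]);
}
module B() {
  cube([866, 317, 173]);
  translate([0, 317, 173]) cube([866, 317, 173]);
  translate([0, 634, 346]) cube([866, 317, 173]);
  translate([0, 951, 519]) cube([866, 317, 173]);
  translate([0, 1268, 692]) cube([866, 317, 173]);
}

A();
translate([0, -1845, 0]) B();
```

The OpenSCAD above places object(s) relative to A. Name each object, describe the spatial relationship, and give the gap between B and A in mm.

A is a ladder. B is a staircase. The staircase is on the floor beside the ladder on its −y side. The gap between the staircase and the ladder is 260 mm.

The staircase's nearest face is 260 mm from the ladder's −y face.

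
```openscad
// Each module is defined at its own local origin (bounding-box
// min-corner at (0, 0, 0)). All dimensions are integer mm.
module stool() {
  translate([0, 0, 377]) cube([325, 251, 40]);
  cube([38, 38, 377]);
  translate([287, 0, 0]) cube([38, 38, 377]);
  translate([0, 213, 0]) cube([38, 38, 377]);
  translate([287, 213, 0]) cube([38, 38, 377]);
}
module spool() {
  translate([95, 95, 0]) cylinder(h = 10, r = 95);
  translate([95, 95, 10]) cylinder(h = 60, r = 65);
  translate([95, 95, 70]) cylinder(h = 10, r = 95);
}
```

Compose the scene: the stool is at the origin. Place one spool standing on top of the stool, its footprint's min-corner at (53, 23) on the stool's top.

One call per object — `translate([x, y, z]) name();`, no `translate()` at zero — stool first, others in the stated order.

stool();
translate([53, 23, 417]) spool();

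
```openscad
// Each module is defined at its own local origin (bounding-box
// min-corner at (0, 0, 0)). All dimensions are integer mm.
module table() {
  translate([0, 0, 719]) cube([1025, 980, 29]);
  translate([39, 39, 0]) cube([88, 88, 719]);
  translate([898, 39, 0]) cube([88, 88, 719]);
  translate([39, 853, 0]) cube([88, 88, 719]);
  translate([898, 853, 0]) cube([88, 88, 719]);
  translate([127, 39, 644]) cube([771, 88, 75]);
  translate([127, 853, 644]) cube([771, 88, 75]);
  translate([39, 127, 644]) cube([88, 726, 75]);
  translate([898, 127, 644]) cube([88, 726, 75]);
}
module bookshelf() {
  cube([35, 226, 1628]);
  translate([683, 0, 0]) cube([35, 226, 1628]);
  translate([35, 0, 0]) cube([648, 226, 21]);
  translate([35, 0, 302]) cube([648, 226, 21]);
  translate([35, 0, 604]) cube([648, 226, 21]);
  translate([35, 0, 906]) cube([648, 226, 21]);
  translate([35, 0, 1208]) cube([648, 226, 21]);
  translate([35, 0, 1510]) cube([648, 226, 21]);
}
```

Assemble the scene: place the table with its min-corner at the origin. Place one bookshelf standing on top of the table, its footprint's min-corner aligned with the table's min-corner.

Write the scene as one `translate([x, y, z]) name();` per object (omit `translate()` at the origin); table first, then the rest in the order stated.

table();
translate([0, 0, 748]) bookshelf();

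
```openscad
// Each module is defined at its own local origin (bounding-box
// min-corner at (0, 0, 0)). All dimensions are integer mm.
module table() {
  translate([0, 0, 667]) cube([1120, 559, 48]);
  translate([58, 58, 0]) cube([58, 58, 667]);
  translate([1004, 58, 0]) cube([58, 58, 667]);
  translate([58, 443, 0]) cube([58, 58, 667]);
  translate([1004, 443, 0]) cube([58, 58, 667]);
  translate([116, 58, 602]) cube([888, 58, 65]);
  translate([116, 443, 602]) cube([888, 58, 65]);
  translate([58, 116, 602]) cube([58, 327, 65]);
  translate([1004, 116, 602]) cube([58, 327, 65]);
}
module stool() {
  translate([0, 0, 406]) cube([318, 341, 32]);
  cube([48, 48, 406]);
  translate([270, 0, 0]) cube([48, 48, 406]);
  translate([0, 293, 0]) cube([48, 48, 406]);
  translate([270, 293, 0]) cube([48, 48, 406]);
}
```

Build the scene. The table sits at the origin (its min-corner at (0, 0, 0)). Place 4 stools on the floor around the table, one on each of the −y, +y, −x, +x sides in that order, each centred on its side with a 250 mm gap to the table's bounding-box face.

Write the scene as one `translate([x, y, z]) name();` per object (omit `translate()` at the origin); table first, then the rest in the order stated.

table();
translate([401, -591, 0]) stool();
translate([401, 809, 0]) stool();
translate([-568, 109, 0]) stool();
translate([1370, 109, 0]) stool();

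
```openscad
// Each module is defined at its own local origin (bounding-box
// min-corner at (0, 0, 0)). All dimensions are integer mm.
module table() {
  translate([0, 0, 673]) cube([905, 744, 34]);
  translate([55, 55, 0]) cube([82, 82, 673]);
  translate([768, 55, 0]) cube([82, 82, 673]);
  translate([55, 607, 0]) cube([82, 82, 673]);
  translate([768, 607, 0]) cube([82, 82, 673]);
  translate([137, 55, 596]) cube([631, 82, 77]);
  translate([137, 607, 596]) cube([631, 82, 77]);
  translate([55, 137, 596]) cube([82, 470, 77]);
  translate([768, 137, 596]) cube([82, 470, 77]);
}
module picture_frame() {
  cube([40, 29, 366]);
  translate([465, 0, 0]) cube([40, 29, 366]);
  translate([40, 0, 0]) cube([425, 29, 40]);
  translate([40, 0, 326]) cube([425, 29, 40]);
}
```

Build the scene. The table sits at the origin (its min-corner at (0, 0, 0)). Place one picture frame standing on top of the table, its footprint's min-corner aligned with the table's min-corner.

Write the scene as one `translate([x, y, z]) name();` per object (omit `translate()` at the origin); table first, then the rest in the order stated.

table();
translate([0, 0, 707]) picture_frame();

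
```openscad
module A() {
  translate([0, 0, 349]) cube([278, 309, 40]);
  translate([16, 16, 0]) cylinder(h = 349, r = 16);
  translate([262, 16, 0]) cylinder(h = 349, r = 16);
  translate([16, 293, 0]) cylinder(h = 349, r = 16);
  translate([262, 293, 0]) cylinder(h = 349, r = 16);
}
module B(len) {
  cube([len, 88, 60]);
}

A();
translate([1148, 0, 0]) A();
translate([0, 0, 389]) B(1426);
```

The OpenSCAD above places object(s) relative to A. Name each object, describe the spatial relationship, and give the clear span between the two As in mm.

A is a stool. B is a beam. A beam spans the tops of two stools. The clear span between the two stools is 870 mm.

Second stool starts at x = 1148; first ends at x = 278; clear span = 1148 − 278 = 870 mm.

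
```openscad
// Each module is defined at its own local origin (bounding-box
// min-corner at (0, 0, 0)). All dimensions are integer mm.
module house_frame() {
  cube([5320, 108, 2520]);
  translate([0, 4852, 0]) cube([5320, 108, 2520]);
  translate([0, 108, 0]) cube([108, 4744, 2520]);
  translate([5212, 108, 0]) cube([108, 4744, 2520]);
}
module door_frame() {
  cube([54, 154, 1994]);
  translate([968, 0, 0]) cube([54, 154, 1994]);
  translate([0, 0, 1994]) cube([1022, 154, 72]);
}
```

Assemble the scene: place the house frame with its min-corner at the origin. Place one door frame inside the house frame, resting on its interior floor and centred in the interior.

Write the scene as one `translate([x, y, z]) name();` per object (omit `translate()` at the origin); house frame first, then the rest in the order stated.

house_frame();
translate([2149, 2403, 0]) door_frame();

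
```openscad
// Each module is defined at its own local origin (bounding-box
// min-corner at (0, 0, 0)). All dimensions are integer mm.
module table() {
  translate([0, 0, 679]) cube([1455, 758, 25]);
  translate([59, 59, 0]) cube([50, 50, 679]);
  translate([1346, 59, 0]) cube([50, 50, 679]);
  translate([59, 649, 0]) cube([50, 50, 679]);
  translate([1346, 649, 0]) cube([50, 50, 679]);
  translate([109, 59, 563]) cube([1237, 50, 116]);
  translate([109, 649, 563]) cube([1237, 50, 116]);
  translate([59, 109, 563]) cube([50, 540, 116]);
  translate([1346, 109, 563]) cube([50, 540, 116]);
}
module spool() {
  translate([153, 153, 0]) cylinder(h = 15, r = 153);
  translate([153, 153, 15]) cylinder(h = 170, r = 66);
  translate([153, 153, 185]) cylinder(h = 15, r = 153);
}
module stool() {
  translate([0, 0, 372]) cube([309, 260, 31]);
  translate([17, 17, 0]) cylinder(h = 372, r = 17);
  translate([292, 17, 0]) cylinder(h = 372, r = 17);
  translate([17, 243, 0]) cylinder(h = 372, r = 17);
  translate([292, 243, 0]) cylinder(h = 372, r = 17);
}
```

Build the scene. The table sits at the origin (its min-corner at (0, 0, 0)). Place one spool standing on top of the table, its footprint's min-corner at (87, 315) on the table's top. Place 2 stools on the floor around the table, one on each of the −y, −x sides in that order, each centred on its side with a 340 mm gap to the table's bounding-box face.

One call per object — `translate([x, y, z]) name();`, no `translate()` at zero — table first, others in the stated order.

table();
translate([87, 315, 704]) spool();
translate([573, -600, 0]) stool();
translate([-649, 249, 0]) stool();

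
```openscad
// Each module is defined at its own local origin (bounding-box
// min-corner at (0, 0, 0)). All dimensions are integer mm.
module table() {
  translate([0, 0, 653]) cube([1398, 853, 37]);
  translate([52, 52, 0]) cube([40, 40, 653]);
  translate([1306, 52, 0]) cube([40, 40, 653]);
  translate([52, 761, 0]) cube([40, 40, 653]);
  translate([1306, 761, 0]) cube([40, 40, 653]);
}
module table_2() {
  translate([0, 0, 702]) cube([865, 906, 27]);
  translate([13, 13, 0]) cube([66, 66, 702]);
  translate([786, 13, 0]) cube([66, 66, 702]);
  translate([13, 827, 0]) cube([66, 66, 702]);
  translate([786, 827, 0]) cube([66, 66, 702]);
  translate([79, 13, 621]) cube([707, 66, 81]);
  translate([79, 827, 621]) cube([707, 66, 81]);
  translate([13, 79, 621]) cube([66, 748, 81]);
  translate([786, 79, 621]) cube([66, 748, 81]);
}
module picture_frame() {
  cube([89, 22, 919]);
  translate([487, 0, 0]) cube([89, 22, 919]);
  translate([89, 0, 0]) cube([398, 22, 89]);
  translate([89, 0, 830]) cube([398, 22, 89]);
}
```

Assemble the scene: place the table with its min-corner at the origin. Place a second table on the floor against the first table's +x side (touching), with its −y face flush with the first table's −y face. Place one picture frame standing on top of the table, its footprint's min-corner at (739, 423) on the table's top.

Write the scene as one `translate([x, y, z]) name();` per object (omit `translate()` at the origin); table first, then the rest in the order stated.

table();
translate([1398, 0, 0]) table_2();
translate([739, 423, 690]) picture_frame();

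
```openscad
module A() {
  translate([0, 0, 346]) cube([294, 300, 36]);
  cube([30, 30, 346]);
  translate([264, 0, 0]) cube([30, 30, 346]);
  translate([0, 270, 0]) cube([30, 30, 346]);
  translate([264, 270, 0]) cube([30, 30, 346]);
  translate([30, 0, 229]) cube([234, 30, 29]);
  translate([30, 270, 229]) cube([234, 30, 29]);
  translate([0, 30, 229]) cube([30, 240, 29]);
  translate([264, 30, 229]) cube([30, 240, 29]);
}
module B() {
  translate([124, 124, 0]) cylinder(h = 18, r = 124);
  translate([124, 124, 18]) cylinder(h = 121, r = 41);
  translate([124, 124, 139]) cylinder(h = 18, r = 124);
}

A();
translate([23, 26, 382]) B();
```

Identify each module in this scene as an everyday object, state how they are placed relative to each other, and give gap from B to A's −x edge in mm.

A is a stool. B is a spool. The spool is on top of the stool, centred. The gap from the spool to the stool's −x edge is 23 mm.

The spool's min-x is at 23; the stool's min-x is 0; gap = 23 mm.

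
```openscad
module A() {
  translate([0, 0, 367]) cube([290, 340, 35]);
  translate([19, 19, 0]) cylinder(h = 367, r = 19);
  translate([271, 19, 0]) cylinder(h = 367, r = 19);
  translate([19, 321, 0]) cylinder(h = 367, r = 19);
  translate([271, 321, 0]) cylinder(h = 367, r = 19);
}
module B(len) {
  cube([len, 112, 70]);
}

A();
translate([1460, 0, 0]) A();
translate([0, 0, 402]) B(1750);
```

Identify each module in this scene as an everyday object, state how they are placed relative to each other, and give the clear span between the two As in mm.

Second stool starts at x = 1460; first ends at x = 290; clear span = 1460 − 290 = 1170 mm.

A is a stool. B is a beam. A beam spans the tops of two stools. The clear span between the two stools is 1170 mm.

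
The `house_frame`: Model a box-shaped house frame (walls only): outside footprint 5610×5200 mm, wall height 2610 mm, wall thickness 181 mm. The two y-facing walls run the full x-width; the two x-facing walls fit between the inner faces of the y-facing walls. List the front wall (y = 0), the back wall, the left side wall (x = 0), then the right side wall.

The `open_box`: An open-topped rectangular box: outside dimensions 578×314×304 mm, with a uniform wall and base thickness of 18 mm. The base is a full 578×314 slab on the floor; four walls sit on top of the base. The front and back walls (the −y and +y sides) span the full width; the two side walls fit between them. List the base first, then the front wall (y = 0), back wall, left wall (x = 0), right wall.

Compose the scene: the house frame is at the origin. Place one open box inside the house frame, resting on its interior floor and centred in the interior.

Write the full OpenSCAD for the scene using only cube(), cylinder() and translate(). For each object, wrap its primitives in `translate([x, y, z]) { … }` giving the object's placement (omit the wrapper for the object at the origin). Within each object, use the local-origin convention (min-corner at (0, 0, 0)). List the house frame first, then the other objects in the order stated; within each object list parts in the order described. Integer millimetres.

cube([5610, 181, 2610]);
translate([0, 5019, 0]) cube([5610, 181, 2610]);
translate([0, 181, 0]) cube([181, 4838, 2610]);
translate([5429, 181, 0]) cube([181, 4838, 2610]);
translate([2516, 2443, 0]) {
  cube([578, 314, 18]);
  translate([0, 0, 18]) cube([578, 18, 286]);
  translate([0, 296, 18]) cube([578, 18, 286]);
  translate([0, 18, 18]) cube([18, 278, 286]);
  translate([560, 18, 18]) cube([18, 278, 286]);
}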